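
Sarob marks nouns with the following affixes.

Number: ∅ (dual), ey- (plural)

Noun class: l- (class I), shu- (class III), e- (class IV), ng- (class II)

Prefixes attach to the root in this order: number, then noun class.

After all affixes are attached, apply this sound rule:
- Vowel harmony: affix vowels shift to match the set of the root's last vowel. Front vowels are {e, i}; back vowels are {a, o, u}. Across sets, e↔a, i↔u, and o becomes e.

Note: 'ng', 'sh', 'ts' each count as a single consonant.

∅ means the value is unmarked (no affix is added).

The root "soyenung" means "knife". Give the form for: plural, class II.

Attach number plural ey- → eysoyenung.
Attach noun class class II ng- → ngeysoyenung.
Apply vowel harmony: ngeysoyenung → ngaysoyenung.

ngaysoyenung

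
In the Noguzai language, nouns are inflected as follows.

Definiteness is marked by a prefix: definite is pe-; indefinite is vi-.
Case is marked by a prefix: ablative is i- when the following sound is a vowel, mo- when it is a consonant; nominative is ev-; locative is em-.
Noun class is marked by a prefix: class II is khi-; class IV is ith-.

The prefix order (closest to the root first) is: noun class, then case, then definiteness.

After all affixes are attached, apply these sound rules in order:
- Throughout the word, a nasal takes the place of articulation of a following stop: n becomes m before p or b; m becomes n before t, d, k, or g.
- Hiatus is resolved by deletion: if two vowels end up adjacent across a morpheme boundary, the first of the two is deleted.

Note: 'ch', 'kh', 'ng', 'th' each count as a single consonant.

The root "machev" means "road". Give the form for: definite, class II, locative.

pemkhimachev

Attach noun class class II khi- → khimachev.
Attach case locative em- → emkhimachev.
Attach definiteness definite pe- → peemkhimachev.
Nasal assimilation: no change.
Apply vowel deletion: peemkhimachev → pemkhimachev.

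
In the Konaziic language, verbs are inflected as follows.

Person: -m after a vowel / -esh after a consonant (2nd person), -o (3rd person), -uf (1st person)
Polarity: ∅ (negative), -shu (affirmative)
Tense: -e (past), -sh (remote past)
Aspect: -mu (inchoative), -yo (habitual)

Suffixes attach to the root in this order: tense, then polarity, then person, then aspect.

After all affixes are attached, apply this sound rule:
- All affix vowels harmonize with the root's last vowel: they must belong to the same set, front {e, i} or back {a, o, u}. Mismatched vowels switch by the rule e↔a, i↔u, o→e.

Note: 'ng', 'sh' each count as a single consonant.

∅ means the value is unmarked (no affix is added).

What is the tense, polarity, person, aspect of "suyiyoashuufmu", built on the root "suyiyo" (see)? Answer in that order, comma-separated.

Segment: suyiyo-e-shu-uf-mu.
tense: -e → past.
polarity: -shu → affirmative.
person: -uf → 1st person.
aspect: -mu → inchoative.

past, affirmative, 1st person, inchoative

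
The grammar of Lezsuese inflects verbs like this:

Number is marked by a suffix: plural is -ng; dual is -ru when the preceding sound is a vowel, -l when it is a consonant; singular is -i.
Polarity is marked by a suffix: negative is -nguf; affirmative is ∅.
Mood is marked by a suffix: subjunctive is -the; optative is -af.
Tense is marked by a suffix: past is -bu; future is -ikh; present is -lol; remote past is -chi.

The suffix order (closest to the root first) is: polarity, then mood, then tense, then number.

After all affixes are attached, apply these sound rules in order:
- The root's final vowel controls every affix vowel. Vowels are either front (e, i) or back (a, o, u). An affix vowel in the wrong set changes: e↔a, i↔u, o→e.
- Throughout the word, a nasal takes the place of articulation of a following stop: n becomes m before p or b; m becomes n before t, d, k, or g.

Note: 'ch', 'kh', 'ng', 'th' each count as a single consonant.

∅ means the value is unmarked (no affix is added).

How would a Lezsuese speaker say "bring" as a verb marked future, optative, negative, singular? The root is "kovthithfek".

Attach polarity negative -nguf → kovthithfeknguf.
Attach mood optative -af → kovthithfekngufaf.
Attach tense future -ikh → kovthithfekngufafikh.
Attach number singular -i → kovthithfekngufafikhi.
Apply vowel harmony: kovthithfekngufafikhi → kovthithfekngifefikhi.
Nasal assimilation: no change.

kovthithfekngifefikhi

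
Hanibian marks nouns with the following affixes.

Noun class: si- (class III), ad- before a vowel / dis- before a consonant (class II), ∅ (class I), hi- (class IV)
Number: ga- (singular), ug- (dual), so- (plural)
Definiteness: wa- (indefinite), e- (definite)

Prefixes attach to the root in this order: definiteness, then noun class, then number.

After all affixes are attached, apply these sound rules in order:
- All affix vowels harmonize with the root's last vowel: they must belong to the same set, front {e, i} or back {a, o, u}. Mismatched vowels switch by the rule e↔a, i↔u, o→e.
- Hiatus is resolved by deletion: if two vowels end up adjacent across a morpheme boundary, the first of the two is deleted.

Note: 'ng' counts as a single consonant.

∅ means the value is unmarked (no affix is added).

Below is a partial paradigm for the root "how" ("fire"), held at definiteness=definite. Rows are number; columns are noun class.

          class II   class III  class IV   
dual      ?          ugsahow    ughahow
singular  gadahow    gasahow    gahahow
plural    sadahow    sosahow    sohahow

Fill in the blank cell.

ugadahow

Attach definiteness definite e- → ehow.
Attach noun class class II ad- (before vowel 'e') → adehow.
Attach number dual ug- → ugadehow.
Apply vowel harmony: ugadehow → ugadahow.
Vowel deletion: no change.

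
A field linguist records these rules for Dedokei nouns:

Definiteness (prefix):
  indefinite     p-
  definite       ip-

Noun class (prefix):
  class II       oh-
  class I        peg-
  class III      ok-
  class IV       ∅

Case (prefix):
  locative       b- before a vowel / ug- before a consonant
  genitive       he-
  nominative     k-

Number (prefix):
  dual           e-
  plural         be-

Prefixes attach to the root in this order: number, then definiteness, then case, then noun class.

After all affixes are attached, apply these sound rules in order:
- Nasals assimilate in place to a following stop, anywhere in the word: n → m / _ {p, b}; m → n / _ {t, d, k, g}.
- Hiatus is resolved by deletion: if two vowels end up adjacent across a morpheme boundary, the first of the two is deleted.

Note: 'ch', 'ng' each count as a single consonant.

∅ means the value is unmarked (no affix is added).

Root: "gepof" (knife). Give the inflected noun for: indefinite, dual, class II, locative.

ohugpegepof

Attach number dual e- → egepof.
Attach definiteness indefinite p- → pegepof.
Attach case locative ug- (before consonant 'p') → ugpegepof.
Attach noun class class II oh- → ohugpegepof.
Nasal assimilation: no change.
Vowel deletion: no change.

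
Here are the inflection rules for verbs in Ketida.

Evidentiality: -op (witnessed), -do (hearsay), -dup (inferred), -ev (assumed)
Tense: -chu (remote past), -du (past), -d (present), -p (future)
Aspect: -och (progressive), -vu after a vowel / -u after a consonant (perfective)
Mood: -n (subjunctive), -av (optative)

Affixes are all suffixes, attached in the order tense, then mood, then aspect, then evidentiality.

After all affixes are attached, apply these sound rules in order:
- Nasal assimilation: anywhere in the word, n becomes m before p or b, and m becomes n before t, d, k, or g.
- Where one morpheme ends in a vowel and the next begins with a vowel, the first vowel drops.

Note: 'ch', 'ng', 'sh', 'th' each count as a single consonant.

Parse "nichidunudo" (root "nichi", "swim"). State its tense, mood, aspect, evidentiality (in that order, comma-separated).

past, subjunctive, perfective, hearsay

Segment: nichi-du-n-u-do.
tense: -du → past.
mood: -n → subjunctive.
aspect: -vu/u → perfective.
evidentiality: -do → hearsay.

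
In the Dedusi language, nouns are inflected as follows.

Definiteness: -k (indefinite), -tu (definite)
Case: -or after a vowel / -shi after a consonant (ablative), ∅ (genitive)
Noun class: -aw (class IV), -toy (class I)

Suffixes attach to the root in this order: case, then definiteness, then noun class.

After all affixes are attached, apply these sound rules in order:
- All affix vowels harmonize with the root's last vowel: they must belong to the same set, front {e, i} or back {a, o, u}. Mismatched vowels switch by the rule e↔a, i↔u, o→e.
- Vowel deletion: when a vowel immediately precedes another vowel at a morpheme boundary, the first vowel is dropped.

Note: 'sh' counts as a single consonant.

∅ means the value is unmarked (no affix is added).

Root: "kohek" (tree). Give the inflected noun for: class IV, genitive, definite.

case = genitive: zero marking, form stays kohek.
Attach definiteness definite -tu → kohektu.
Attach noun class class IV -aw → kohektuaw.
Apply vowel harmony: kohektuaw → kohektiew.
Apply vowel deletion: kohektiew → kohektew.

kohektew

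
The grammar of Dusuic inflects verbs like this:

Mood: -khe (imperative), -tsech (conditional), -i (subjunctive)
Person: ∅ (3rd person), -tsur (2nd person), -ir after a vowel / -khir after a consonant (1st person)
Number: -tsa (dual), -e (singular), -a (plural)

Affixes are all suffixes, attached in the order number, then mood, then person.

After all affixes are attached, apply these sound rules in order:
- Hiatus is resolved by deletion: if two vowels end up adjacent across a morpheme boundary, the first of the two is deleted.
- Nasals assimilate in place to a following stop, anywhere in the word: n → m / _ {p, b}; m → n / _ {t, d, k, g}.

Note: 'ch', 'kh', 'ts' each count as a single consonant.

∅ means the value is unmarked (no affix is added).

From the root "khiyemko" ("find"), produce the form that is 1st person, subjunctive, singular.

Attach number singular -e → khiyemkoe.
Attach mood subjunctive -i → khiyemkoei.
Attach person 1st person -ir (after vowel 'i') → khiyemkoeiir.
Apply vowel deletion: khiyemkoeiir → khiyemkir.
Apply nasal assimilation: khiyemkir → khiyenkir.

khiyenkir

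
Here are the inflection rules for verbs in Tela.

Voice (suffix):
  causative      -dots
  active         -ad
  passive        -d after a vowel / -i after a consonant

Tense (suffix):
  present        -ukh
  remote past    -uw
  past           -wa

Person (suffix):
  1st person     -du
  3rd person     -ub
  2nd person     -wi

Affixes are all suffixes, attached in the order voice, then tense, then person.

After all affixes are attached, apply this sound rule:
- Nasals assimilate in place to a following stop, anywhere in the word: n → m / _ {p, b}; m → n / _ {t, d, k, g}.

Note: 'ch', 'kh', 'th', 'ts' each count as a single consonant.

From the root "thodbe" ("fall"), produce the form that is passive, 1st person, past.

Attach voice passive -d (after vowel 'e') → thodbed.
Attach tense past -wa → thodbedwa.
Attach person 1st person -du → thodbedwadu.
Nasal assimilation: no change.

thodbedwadu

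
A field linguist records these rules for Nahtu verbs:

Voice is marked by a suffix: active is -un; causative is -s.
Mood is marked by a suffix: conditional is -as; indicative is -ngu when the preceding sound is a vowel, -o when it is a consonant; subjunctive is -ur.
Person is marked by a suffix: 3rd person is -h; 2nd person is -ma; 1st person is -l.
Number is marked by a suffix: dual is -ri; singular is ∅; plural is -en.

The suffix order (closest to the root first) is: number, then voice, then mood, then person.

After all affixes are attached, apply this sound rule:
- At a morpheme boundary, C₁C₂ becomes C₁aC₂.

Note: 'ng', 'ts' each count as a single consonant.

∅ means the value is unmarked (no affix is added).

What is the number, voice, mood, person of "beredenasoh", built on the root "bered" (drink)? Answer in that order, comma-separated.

plural, causative, indicative, 3rd person

Segment: bered-en-s-o-h.
number: -en → plural.
voice: -s → causative.
mood: -ngu/o → indicative.
person: -h → 3rd person.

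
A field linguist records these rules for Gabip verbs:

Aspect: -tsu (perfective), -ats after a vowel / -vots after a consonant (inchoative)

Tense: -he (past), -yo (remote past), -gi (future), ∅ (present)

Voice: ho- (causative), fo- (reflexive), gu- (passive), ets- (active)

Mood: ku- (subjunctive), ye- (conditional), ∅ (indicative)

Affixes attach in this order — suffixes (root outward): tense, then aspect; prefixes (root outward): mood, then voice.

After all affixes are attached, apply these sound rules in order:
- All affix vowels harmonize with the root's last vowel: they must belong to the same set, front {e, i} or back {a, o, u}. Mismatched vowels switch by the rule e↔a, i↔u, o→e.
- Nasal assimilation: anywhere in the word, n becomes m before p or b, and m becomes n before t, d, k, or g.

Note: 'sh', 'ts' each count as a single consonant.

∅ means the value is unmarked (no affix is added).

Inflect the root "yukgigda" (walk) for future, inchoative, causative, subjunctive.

Attach mood subjunctive ku- → kuyukgigda.
Attach voice causative ho- → hokuyukgigda.
Attach tense future -gi → hokuyukgigdagi.
Attach aspect inchoative -ats (after vowel 'i') → hokuyukgigdagiats.
Apply vowel harmony: hokuyukgigdagiats → hokuyukgigdaguats.
Nasal assimilation: no change.

hokuyukgigdaguats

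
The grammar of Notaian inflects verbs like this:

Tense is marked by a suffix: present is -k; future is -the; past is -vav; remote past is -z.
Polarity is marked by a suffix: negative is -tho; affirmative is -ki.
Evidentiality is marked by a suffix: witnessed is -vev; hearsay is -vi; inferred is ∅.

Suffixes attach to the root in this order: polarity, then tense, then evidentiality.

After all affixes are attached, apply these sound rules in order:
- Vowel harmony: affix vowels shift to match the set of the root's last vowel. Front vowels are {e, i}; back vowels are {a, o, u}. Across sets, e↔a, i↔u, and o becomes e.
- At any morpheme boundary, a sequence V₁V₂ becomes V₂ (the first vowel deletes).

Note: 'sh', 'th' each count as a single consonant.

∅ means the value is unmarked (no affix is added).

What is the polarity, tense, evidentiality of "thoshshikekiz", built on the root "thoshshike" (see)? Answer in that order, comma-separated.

Segment: thoshshike-ki-z.
polarity: -ki → affirmative.
tense: -z → remote past.
evidentiality: ∅ → inferred.

affirmative, remote past, inferred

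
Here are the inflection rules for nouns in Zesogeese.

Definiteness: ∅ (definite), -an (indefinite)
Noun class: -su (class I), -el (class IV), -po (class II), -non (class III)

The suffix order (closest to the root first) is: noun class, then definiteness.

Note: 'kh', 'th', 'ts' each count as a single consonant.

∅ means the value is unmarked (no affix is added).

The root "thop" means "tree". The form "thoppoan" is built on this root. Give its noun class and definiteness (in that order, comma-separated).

class II, indefinite

Segment: thop-po-an.
noun class: -po → class II.
definiteness: -an → indefinite.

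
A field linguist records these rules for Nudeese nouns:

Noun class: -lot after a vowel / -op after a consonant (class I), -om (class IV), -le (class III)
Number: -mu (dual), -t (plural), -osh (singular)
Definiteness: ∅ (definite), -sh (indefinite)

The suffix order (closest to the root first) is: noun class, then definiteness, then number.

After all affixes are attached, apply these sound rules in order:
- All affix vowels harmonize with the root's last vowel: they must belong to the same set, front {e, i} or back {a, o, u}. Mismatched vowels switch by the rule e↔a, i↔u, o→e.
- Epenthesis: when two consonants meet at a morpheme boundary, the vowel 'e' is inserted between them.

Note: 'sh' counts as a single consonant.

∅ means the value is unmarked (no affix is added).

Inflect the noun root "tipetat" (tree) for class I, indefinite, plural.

Attach noun class class I -op (after consonant 't') → tipetatop.
Attach definiteness indefinite -sh → tipetatopsh.
Attach number plural -t → tipetatopsht.
Vowel harmony: no change.
Apply epenthesis: tipetatopsht → tipetatopeshet.

tipetatopeshet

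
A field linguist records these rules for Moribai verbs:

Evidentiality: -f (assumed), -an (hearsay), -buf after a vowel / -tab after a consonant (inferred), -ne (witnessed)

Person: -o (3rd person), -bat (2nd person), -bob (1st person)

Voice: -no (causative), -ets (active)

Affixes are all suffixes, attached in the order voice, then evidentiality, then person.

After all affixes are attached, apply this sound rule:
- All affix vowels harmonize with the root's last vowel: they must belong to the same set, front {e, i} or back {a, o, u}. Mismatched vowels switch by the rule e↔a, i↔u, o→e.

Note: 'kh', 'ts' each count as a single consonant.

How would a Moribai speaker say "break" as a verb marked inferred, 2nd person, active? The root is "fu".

fuatstabbat

Attach voice active -ets → fuets.
Attach evidentiality inferred -tab (after consonant 'ts') → fuetstab.
Attach person 2nd person -bat → fuetstabbat.
Apply vowel harmony: fuetstabbat → fuatstabbat.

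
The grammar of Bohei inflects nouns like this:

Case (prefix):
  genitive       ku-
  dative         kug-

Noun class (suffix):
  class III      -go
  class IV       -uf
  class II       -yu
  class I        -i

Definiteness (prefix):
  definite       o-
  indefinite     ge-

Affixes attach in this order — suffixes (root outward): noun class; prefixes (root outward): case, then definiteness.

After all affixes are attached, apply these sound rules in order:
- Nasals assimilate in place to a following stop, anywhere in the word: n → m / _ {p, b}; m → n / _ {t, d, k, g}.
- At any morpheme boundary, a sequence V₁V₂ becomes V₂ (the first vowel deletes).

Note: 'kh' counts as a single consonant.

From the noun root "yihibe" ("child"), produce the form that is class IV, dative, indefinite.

Attach noun class class IV -uf → yihibeuf.
Attach case dative kug- → kugyihibeuf.
Attach definiteness indefinite ge- → gekugyihibeuf.
Nasal assimilation: no change.
Apply vowel deletion: gekugyihibeuf → gekugyihibuf.

gekugyihibuf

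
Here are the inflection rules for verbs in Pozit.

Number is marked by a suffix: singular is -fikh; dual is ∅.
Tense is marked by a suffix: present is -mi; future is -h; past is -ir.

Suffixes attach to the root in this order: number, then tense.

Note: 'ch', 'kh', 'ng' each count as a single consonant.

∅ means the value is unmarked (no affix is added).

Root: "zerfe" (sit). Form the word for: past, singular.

Attach number singular -fikh → zerfefikh.
Attach tense past -ir → zerfefikhir.

zerfefikhir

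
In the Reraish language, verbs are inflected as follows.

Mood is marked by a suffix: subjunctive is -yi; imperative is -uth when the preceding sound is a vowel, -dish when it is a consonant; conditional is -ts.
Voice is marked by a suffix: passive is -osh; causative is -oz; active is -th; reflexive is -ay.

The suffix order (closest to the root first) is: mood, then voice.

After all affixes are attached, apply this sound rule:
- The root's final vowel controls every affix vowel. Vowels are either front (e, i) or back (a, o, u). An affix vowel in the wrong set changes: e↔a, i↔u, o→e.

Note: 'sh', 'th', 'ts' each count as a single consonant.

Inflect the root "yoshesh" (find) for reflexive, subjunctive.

Attach mood subjunctive -yi → yosheshyi.
Attach voice reflexive -ay → yosheshyiay.
Apply vowel harmony: yosheshyiay → yosheshyiey.

yosheshyiey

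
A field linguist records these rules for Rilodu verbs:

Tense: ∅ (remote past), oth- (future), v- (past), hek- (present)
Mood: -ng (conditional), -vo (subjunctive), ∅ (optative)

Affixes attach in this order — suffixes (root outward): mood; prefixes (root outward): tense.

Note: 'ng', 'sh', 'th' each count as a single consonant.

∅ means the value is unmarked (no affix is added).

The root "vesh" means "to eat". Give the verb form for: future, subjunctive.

othveshvo

Attach tense future oth- → othvesh.
Attach mood subjunctive -vo → othveshvo.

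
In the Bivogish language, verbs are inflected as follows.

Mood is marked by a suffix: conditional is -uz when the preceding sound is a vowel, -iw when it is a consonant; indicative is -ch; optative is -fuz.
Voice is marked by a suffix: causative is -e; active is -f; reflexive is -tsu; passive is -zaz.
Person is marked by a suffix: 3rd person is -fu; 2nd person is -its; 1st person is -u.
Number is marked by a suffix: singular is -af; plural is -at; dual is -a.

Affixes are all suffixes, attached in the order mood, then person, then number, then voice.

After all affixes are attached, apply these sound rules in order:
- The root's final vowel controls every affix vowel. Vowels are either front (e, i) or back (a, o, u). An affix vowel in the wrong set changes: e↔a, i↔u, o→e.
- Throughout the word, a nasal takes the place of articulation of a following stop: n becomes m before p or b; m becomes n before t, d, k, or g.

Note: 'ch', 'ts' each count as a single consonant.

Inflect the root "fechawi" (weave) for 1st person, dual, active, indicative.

Attach mood indicative -ch → fechawich.
Attach person 1st person -u → fechawichu.
Attach number dual -a → fechawichua.
Attach voice active -f → fechawichuaf.
Apply vowel harmony: fechawichuaf → fechawichief.
Nasal assimilation: no change.

fechawichief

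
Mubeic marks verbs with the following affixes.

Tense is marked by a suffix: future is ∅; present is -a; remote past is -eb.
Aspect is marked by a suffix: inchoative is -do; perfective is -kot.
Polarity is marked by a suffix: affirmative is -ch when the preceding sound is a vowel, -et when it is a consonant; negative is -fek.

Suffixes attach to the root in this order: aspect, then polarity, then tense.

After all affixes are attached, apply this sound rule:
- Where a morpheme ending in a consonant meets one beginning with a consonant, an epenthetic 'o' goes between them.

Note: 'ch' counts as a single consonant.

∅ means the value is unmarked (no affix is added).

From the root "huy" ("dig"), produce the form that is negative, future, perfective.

Attach aspect perfective -kot → huykot.
Attach polarity negative -fek → huykotfek.
tense = future: zero marking, form stays huykotfek.
Apply epenthesis: huykotfek → huyokotofek.

huyokotofek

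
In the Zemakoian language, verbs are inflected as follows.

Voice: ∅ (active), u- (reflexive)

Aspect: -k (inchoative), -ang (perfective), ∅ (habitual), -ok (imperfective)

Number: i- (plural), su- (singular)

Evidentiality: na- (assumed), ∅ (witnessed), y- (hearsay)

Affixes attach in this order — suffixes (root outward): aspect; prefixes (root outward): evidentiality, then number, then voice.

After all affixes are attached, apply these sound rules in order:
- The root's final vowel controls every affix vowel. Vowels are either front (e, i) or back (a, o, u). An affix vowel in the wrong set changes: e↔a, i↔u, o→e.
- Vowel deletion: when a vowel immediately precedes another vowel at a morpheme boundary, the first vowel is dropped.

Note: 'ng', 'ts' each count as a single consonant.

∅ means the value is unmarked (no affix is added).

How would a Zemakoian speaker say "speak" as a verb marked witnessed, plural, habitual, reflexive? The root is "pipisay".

upipisay

evidentiality = witnessed: zero marking, form stays pipisay.
Attach number plural i- → ipipisay.
Attach voice reflexive u- → uipipisay.
aspect = habitual: zero marking, form stays uipipisay.
Apply vowel harmony: uipipisay → uupipisay.
Apply vowel deletion: uupipisay → upipisay.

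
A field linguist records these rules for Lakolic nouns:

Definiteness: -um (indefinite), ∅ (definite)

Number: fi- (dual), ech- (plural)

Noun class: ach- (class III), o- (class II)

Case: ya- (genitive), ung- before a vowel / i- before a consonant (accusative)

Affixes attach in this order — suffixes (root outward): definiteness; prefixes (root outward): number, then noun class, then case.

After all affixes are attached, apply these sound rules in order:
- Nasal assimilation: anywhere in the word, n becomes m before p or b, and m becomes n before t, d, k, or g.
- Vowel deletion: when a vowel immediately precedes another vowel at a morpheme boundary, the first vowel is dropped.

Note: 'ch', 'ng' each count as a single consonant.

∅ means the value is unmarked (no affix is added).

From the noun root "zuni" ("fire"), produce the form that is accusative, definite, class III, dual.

ungachfizuni

Attach number dual fi- → fizuni.
Attach noun class class III ach- → achfizuni.
Attach case accusative ung- (before vowel 'a') → ungachfizuni.
definiteness = definite: zero marking, form stays ungachfizuni.
Nasal assimilation: no change.
Vowel deletion: no change.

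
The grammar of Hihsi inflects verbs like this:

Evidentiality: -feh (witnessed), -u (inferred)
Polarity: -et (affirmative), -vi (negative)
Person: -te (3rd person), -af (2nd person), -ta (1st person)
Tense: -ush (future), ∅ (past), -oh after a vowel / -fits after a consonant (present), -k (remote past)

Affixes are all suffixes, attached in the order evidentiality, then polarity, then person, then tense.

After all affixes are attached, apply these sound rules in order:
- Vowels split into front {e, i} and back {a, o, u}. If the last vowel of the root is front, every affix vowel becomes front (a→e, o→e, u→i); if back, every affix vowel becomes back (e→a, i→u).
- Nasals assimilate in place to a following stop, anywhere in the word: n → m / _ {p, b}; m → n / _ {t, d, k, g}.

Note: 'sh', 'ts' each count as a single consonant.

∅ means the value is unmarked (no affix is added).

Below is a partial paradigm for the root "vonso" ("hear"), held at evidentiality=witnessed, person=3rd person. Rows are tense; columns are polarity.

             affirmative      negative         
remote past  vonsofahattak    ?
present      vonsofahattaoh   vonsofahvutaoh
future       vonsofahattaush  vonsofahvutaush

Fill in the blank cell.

vonsofahvutak

Attach evidentiality witnessed -feh → vonsofeh.
Attach polarity negative -vi → vonsofehvi.
Attach person 3rd person -te → vonsofehvite.
Attach tense remote past -k → vonsofehvitek.
Apply vowel harmony: vonsofehvitek → vonsofahvutak.
Nasal assimilation: no change.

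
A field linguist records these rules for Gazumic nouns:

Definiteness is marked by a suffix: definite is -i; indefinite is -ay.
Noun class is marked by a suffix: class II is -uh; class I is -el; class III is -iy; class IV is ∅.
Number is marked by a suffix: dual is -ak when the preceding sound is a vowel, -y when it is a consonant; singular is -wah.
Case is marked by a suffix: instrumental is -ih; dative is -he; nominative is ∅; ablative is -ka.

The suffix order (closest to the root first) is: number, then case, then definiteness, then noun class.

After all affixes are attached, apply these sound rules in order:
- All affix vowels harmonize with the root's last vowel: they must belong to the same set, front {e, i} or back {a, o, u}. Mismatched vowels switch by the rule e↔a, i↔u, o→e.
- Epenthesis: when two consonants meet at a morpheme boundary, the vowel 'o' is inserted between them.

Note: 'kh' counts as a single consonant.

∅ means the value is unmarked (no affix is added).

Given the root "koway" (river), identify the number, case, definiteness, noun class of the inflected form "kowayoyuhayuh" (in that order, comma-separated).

Segment: koway-y-ih-ay-uh.
number: -ak/y → dual.
case: -ih → instrumental.
definiteness: -ay → indefinite.
noun class: -uh → class II.

dual, instrumental, indefinite, class II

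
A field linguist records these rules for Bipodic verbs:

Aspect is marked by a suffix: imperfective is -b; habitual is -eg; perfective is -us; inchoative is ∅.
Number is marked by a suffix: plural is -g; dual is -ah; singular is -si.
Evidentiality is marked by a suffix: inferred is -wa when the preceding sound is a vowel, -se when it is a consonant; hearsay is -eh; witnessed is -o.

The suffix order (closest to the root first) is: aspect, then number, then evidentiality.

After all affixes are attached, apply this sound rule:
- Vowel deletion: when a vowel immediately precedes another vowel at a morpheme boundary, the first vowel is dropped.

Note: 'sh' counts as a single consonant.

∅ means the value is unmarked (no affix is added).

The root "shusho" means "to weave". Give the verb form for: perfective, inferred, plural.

Attach aspect perfective -us → shushous.
Attach number plural -g → shushousg.
Attach evidentiality inferred -se (after consonant 'g') → shushousgse.
Apply vowel deletion: shushousgse → shushusgse.

shushusgse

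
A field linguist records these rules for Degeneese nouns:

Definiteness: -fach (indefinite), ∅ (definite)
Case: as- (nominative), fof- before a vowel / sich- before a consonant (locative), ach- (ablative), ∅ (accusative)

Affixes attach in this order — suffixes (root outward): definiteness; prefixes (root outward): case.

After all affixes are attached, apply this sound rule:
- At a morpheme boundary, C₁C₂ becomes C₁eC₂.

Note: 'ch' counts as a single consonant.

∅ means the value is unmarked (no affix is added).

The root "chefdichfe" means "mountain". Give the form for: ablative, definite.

Attach case ablative ach- → achchefdichfe.
definiteness = definite: zero marking, form stays achchefdichfe.
Apply epenthesis: achchefdichfe → achechefdichfe.

achechefdichfe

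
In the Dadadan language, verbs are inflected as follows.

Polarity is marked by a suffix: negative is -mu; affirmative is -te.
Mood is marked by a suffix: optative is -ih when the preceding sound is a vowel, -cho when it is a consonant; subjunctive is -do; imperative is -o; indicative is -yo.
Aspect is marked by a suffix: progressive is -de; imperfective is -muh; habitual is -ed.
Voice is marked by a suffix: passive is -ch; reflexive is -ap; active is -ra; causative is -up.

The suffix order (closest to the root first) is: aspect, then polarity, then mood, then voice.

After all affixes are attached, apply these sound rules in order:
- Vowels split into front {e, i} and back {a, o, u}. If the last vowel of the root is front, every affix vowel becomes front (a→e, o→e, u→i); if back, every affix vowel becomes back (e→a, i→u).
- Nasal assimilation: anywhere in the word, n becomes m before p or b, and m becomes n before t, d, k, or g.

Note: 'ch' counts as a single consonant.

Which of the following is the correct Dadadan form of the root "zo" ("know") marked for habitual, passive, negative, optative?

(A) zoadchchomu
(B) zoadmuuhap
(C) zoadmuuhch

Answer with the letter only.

Attach aspect habitual -ed → zoed.
Attach polarity negative -mu → zoedmu.
Attach mood optative -ih (after vowel 'u') → zoedmuih.
Attach voice passive -ch → zoedmuihch.
Apply vowel harmony: zoedmuihch → zoadmuuhch.
Nasal assimilation: no change.
So the correct form is zoadmuuhch, option (C).
(A) zoadchchomu is wrong: it has the affixes in the wrong order.
(B) zoadmuuhap is wrong: it uses reflexive instead of passive for voice.

C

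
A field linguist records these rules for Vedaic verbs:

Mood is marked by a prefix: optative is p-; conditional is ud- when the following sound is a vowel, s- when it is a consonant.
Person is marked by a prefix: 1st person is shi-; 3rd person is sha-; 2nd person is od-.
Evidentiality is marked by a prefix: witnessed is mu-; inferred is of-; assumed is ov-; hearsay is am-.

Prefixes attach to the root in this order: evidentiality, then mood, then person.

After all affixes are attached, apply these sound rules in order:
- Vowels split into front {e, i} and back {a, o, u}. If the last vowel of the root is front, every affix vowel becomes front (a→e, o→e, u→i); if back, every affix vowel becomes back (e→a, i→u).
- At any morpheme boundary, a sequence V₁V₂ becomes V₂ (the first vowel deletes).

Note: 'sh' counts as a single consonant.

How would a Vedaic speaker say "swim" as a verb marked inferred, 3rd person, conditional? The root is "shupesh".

shidefshupesh

Attach evidentiality inferred of- → ofshupesh.
Attach mood conditional ud- (before vowel 'o') → udofshupesh.
Attach person 3rd person sha- → shaudofshupesh.
Apply vowel harmony: shaudofshupesh → sheidefshupesh.
Apply vowel deletion: sheidefshupesh → shidefshupesh.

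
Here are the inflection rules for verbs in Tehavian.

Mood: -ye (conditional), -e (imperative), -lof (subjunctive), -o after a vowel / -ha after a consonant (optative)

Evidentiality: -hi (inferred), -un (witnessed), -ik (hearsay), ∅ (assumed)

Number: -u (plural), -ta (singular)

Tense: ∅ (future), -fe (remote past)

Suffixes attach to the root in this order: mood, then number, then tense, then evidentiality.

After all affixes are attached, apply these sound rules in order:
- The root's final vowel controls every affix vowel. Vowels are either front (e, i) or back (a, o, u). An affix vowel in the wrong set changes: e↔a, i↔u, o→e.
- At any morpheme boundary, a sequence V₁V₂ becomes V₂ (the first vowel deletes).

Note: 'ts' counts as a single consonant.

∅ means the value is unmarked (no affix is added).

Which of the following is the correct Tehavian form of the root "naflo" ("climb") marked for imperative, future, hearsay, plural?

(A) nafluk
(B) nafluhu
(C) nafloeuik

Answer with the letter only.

Attach mood imperative -e → nafloe.
Attach number plural -u → nafloeu.
tense = future: zero marking, form stays nafloeu.
Attach evidentiality hearsay -ik → nafloeuik.
Apply vowel harmony: nafloeuik → nafloauuk.
Apply vowel deletion: nafloauuk → nafluk.
So the correct form is nafluk, option (A).
(B) nafluhu is wrong: it uses inferred instead of hearsay for evidentiality.
(C) nafloeuik is wrong: it fails to apply the sound rule(s).

A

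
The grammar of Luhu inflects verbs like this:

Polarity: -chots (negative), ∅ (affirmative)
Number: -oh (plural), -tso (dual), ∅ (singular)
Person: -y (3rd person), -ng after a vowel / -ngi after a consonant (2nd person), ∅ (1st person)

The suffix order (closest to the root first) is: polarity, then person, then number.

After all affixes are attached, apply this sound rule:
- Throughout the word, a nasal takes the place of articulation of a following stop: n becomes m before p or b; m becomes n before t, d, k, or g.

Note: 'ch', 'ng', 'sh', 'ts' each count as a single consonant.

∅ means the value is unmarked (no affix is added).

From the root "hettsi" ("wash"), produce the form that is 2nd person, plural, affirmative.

hettsingoh

polarity = affirmative: zero marking, form stays hettsi.
Attach person 2nd person -ng (after vowel 'i') → hettsing.
Attach number plural -oh → hettsingoh.
Nasal assimilation: no change.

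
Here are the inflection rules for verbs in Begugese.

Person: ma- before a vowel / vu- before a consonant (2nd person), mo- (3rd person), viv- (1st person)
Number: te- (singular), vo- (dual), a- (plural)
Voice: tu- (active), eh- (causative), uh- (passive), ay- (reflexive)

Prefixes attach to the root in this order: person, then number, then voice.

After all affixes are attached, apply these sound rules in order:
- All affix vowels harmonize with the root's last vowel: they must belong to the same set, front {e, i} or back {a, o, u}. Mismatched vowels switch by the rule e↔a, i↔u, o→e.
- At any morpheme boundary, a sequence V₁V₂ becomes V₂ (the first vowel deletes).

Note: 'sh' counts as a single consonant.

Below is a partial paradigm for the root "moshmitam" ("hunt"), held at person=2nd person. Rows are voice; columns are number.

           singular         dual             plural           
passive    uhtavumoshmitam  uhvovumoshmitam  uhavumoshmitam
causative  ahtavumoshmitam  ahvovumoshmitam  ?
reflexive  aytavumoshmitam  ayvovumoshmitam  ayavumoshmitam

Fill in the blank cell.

ahavumoshmitam

Attach person 2nd person vu- (before consonant 'm') → vumoshmitam.
Attach number plural a- → avumoshmitam.
Attach voice causative eh- → ehavumoshmitam.
Apply vowel harmony: ehavumoshmitam → ahavumoshmitam.
Vowel deletion: no change.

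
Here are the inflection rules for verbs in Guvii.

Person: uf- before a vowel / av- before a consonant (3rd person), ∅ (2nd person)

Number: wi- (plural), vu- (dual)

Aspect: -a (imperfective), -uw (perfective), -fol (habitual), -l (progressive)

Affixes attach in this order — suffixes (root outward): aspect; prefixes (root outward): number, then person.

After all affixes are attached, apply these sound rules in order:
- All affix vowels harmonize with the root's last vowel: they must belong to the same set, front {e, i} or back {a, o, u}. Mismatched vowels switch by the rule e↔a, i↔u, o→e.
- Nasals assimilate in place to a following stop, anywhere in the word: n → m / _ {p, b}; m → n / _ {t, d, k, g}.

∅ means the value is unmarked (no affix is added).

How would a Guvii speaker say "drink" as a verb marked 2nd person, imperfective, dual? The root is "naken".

vinakene

Attach aspect imperfective -a → nakena.
Attach number dual vu- → vunakena.
person = 2nd person: zero marking, form stays vunakena.
Apply vowel harmony: vunakena → vinakene.
Nasal assimilation: no change.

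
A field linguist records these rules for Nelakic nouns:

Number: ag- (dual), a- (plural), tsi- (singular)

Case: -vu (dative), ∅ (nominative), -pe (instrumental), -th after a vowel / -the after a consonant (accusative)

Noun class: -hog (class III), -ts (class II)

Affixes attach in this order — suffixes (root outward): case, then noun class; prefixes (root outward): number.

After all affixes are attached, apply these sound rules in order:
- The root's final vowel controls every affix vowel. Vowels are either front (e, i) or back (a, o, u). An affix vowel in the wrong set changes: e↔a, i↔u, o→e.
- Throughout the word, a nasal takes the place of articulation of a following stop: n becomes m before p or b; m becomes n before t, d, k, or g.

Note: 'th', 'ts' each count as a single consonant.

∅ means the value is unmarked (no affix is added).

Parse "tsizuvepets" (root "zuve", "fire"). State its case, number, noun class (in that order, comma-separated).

instrumental, singular, class II

Segment: tsi-zuve-pe-ts.
case: -pe → instrumental.
number: tsi- → singular.
noun class: -ts → class II.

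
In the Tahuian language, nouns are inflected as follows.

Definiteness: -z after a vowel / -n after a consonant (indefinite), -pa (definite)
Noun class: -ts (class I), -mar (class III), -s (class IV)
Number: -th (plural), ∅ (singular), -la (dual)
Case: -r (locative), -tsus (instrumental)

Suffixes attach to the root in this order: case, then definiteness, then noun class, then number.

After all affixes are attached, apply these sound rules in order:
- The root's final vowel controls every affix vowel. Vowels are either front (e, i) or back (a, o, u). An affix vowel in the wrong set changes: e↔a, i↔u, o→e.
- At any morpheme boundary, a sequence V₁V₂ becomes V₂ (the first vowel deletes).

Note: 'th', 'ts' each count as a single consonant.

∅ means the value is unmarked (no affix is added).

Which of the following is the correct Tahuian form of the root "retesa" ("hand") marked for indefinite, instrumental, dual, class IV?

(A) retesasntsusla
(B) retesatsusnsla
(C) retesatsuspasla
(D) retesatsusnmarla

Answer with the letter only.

Attach case instrumental -tsus → retesatsus.
Attach definiteness indefinite -n (after consonant 's') → retesatsusn.
Attach noun class class IV -s → retesatsusns.
Attach number dual -la → retesatsusnsla.
Vowel harmony: no change.
Vowel deletion: no change.
So the correct form is retesatsusnsla, option (B).
(A) retesasntsusla is wrong: it has the affixes in the wrong order.
(D) retesatsusnmarla is wrong: it uses class III instead of class IV for noun class.
(C) retesatsuspasla is wrong: it uses definite instead of indefinite for definiteness.

B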